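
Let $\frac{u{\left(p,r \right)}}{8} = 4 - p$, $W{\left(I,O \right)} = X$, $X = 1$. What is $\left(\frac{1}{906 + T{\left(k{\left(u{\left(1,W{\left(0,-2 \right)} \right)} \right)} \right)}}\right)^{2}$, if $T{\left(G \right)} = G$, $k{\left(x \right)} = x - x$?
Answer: $\frac{1}{820836} \approx 1.2183 \cdot 10^{-6}$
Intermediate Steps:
$W{\left(I,O \right)} = 1$
$u{\left(p,r \right)} = 32 - 8 p$ ($u{\left(p,r \right)} = 8 \left(4 - p\right) = 32 - 8 p$)
$k{\left(x \right)} = 0$
$\left(\frac{1}{906 + T{\left(k{\left(u{\left(1,W{\left(0,-2 \right)} \right)} \right)} \right)}}\right)^{2} = \left(\frac{1}{906 + 0}\right)^{2} = \left(\frac{1}{906}\right)^{2} = \frac{1}{820836}$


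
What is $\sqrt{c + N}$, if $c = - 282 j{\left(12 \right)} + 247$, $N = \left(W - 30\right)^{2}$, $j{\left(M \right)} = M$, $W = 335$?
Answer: $212 \sqrt{2} \approx 299.81$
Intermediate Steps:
$N = 93025$ ($N = \left(335 - 30\right)^{2} = 305^{2} = 93025$)
$c = -3137$ ($c = \left(-282\right) 12 + 247 = -3384 + 247 = -3137$)
$\sqrt{c + N} = \sqrt{-3137 + 93025} = \sqrt{89888} = 212 \sqrt{2}$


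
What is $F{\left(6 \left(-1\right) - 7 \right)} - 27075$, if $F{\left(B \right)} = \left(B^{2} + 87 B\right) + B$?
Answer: $-28050$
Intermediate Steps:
$F{\left(B \right)} = B^{2} + 88 B$
$F{\left(6 \left(-1\right) - 7 \right)} - 27075 = \left(6 \left(-1\right) - 7\right) \left(88 + \left(6 \left(-1\right) - 7\right)\right) - 27075 = \left(-6 - 7\right) \left(88 - 13\right) - 27075 = - 13 \left(88 - 13\right) - 27075 = \left(-13\right) 75 - 27075 = -975 - 27075 = -28050$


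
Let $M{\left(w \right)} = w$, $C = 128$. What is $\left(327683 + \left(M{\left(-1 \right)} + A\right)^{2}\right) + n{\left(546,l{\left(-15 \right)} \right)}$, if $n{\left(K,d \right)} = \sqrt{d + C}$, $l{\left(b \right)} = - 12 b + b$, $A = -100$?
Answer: $337884 + \sqrt{293} \approx 3.379 \cdot 10^{5}$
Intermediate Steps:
$l{\left(b \right)} = - 11 b$
$n{\left(K,d \right)} = \sqrt{128 + d}$ ($n{\left(K,d \right)} = \sqrt{d + 128} = \sqrt{128 + d}$)
$\left(327683 + \left(M{\left(-1 \right)} + A\right)^{2}\right) + n{\left(546,l{\left(-15 \right)} \right)} = \left(327683 + \left(-1 - 100\right)^{2}\right) + \sqrt{128 - -165} = \left(327683 + \left(-101\right)^{2}\right) + \sqrt{128 + 165} = \left(327683 + 10201\right) + \sqrt{293} = 337884 + \sqrt{293}$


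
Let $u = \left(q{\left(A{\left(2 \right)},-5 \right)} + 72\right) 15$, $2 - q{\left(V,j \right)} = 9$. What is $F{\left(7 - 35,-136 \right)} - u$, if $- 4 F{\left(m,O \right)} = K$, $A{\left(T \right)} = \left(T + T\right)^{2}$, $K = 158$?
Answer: $- \frac{2029}{2} \approx -1014.5$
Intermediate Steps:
$A{\left(T \right)} = 4 T^{2}$ ($A{\left(T \right)} = \left(2 T\right)^{2} = 4 T^{2}$)
$q{\left(V,j \right)} = -7$ ($q{\left(V,j \right)} = 2 - 9 = -7$)
$F{\left(m,O \right)} = - \frac{79}{2}$ ($F{\left(m,O \right)} = \left(- \frac{1}{4}\right) 158 = - \frac{79}{2}$)
$u = 975$ ($u = \left(-7 + 72\right) 15 = 65 \cdot 15 = 975$)
$F{\left(7 - 35,-136 \right)} - u = - \frac{79}{2} - 975 = - \frac{2029}{2}$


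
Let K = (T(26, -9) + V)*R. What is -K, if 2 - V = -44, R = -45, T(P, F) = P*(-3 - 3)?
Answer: -4950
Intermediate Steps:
T(P, F) = -6*P (T(P, F) = P*(-6) = -6*P)
V = 46 (V = 2 - 1*(-44) = 2 + 44 = 46)
K = 4950 (K = (-6*26 + 46)*(-45) = (-156 + 46)*(-45) = -110*(-45) = 4950)
-K = -1*4950 = -4950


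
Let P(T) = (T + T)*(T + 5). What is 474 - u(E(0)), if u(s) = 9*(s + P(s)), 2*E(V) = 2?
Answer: 357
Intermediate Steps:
P(T) = 2*T*(5 + T) (P(T) = (2*T)*(5 + T) = 2*T*(5 + T))
E(V) = 1 (E(V) = (½)*2 = 1)
u(s) = 9*s + 18*s*(5 + s) (u(s) = 9*(s + 2*s*(5 + s)) = 9*s + 18*s*(5 + s))
474 - u(E(0)) = 474 - 9*(11 + 2*1) = 474 - 9*(11 + 2) = 474 - 9*13 = 474 - 1*117 = 474 - 117 = 357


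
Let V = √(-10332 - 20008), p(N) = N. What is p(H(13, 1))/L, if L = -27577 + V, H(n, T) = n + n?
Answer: -717002/760521269 - 52*I*√7585/760521269 ≈ -0.00094278 - 5.9548e-6*I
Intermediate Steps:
H(n, T) = 2*n
V = 2*I*√7585 (V = √(-30340) = 2*I*√7585 ≈ 174.18*I)
L = -27577 + 2*I*√7585 ≈ -27577.0 + 174.18*I
p(H(13, 1))/L = (2*13)/(-27577 + 2*I*√7585) = 26/(-27577 + 2*I*√7585)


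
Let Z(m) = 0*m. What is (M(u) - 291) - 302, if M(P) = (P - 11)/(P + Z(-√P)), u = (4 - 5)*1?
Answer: -581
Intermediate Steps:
Z(m) = 0
u = -1 (u = -1*1 = -1)
M(P) = (-11 + P)/P (M(P) = (P - 11)/(P + 0) = (-11 + P)/P)
(M(u) - 291) - 302 = ((-11 - 1)/(-1) - 291) - 302 = (-1*(-12) - 291) - 302 = (12 - 291) - 302 = -279 - 302 = -581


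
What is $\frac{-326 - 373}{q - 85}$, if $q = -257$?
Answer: $\frac{233}{114} \approx 2.0439$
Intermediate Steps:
$\frac{-326 - 373}{q - 85} = \frac{-326 - 373}{-257 - 85} = - \frac{699}{-342} = \left(-699\right) \left(- \frac{1}{342}\right) = \frac{233}{114}$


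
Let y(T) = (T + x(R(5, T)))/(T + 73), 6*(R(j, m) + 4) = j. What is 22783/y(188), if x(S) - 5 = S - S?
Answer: 5946363/193 ≈ 30810.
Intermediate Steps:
R(j, m) = -4 + j/6
x(S) = 5 (x(S) = 5 + (S - S) = 5 + 0 = 5)
y(T) = (5 + T)/(73 + T) (y(T) = (T + 5)/(T + 73) = (5 + T)/(73 + T))
22783/y(188) = 22783/(((5 + 188)/(73 + 188))) = 22783/((193/261)) = 22783/(((1/261)*193)) = 22783/(193/261) = 22783*(261/193) = 5946363/193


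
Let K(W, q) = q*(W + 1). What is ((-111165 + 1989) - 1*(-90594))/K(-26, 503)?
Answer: 18582/12575 ≈ 1.4777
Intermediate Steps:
K(W, q) = q*(1 + W)
((-111165 + 1989) - 1*(-90594))/K(-26, 503) = ((-111165 + 1989) - 1*(-90594))/((503*(1 - 26))) = (-109176 + 90594)/((503*(-25))) = -18582/(-12575) = -18582*(-1/12575) = 18582/12575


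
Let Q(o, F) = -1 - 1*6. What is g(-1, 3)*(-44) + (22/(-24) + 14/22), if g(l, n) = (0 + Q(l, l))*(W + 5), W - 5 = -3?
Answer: 284555/132 ≈ 2155.7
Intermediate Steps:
Q(o, F) = -7 (Q(o, F) = -1 - 6 = -7)
W = 2 (W = 5 - 3 = 2)
g(l, n) = -49 (g(l, n) = (0 - 7)*(2 + 5) = -7*7 = -49)
g(-1, 3)*(-44) + (22/(-24) + 14/22) = -49*(-44) + (22/(-24) + 14/22) = 2156 + (22*(-1/24) + 14*(1/22)) = 2156 + (-11/12 + 7/11) = 2156 - 37/132 = 284555/132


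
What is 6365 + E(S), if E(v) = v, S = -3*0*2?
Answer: 6365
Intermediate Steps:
S = 0 (S = 0*2 = 0)
6365 + E(S) = 6365 + 0 = 6365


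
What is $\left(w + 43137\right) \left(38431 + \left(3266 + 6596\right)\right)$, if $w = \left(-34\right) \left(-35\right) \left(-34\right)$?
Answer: $129280361$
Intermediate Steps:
$w = -40460$ ($w = 1190 \left(-34\right) = -40460$)
$\left(w + 43137\right) \left(38431 + \left(3266 + 6596\right)\right) = \left(-40460 + 43137\right) \left(38431 + \left(3266 + 6596\right)\right) = 2677 \left(38431 + 9862\right) = 2677 \cdot 48293 = 129280361$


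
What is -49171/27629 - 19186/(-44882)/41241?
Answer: -45506968391054/25570343344749 ≈ -1.7797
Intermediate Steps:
-49171/27629 - 19186/(-44882)/41241 = -49171*1/27629 - 19186*(-1/44882)*(1/41241) = -49171/27629 + (9593/22441)*(1/41241) = -49171/27629 + 9593/925489281 = -45506968391054/25570343344749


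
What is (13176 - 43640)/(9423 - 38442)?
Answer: 1792/1707 ≈ 1.0498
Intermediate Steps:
(13176 - 43640)/(9423 - 38442) = -30464/(-29019) = -30464*(-1/29019) = 1792/1707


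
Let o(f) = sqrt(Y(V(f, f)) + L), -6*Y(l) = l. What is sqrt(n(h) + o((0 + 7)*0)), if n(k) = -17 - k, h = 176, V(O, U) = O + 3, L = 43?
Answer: sqrt(-772 + 2*sqrt(170))/2 ≈ 13.656*I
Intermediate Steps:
V(O, U) = 3 + O
Y(l) = -l/6
o(f) = sqrt(85/2 - f/6) (o(f) = sqrt(-(3 + f)/6 + 43) = sqrt((-1/2 - f/6) + 43) = sqrt(85/2 - f/6))
sqrt(n(h) + o((0 + 7)*0)) = sqrt((-17 - 1*176) + sqrt(1530 - 6*(0 + 7)*0)/6) = sqrt((-17 - 176) + sqrt(1530 - 42*0)/6) = sqrt(-193 + sqrt(1530 - 6*0)/6) = sqrt(-193 + sqrt(1530 + 0)/6) = sqrt(-193 + sqrt(1530)/6) = sqrt(-193 + (3*sqrt(170))/6) = sqrt(-193 + sqrt(170)/2)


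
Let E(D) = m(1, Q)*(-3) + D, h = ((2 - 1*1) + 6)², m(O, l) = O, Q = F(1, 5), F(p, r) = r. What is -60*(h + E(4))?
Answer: -3000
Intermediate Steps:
Q = 5
h = 49 (h = ((2 - 1) + 6)² = (1 + 6)² = 7² = 49)
E(D) = -3 + D (E(D) = 1*(-3) + D = -3 + D)
-60*(h + E(4)) = -60*(49 + (-3 + 4)) = -60*(49 + 1) = -60*50 = -3000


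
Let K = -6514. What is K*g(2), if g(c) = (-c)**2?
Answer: -26056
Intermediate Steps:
g(c) = c**2
K*g(2) = -6514*2**2 = -6514*4 = -26056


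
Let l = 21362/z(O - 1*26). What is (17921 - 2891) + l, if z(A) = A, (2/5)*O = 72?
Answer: 106181/7 ≈ 15169.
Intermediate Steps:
O = 180 (O = (5/2)*72 = 180)
l = 971/7 (l = 21362/(180 - 1*26) = 21362/(180 - 26) = 21362/154 = 21362*(1/154) = 971/7 ≈ 138.71)
(17921 - 2891) + l = (17921 - 2891) + 971/7 = 15030 + 971/7 = 106181/7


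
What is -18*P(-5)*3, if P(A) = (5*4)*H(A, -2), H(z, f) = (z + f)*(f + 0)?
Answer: -15120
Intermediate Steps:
H(z, f) = f*(f + z) (H(z, f) = (f + z)*f = f*(f + z))
P(A) = 80 - 40*A (P(A) = (5*4)*(-2*(-2 + A)) = 20*(4 - 2*A) = 80 - 40*A)
-18*P(-5)*3 = -18*(80 - 40*(-5))*3 = -18*(80 + 200)*3 = -18*280*3 = -5040*3 = -15120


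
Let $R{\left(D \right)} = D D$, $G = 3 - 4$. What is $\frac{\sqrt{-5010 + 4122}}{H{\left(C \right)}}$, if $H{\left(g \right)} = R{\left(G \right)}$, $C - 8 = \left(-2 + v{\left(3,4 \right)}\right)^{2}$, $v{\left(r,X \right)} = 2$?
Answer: $2 i \sqrt{222} \approx 29.799 i$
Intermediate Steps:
$C = 8$ ($C = 8 + \left(-2 + 2\right)^{2} = 8 + 0^{2} = 8 + 0 = 8$)
$G = -1$
$R{\left(D \right)} = D^{2}$
$H{\left(g \right)} = 1$ ($H{\left(g \right)} = \left(-1\right)^{2} = 1$)
$\frac{\sqrt{-5010 + 4122}}{H{\left(C \right)}} = \frac{\sqrt{-5010 + 4122}}{1} = \sqrt{-888} \cdot 1 = 2 i \sqrt{222} \cdot 1 = 2 i \sqrt{222}$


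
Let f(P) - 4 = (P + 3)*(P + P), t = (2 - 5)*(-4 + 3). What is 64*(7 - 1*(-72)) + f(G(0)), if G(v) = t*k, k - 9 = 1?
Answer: 7040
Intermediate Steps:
k = 10 (k = 9 + 1 = 10)
t = 3 (t = -3*(-1) = 3)
G(v) = 30 (G(v) = 3*10 = 30)
f(P) = 4 + 2*P*(3 + P) (f(P) = 4 + (P + 3)*(P + P) = 4 + (3 + P)*(2*P) = 4 + 2*P*(3 + P))
64*(7 - 1*(-72)) + f(G(0)) = 64*(7 - 1*(-72)) + (4 + 2*30² + 6*30) = 64*(7 + 72) + (4 + 2*900 + 180) = 64*79 + (4 + 1800 + 180) = 5056 + 1984 = 7040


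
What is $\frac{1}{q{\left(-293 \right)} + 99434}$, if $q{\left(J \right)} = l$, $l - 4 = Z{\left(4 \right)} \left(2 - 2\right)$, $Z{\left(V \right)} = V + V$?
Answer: $\frac{1}{99438} \approx 1.0057 \cdot 10^{-5}$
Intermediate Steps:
$Z{\left(V \right)} = 2 V$
$l = 4$ ($l = 4 + 2 \cdot 4 \left(2 - 2\right) = 4 + 8 \cdot 0 = 4 + 0 = 4$)
$q{\left(J \right)} = 4$
$\frac{1}{q{\left(-293 \right)} + 99434} = \frac{1}{4 + 99434} = \frac{1}{99438}$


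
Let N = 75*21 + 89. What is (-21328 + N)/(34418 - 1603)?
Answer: -19664/32815 ≈ -0.59924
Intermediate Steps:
N = 1664 (N = 1575 + 89 = 1664)
(-21328 + N)/(34418 - 1603) = (-21328 + 1664)/(34418 - 1603) = -19664/32815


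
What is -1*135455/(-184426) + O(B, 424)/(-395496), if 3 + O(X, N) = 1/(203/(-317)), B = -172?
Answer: 2718817161629/3701692073772 ≈ 0.73448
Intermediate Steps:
O(X, N) = -926/203 (O(X, N) = -3 + 1/(203/(-317)) = -3 + 1/(203*(-1/317)) = -3 + 1/(-203/317) = -3 - 317/203 = -926/203)
-1*135455/(-184426) + O(B, 424)/(-395496) = -1*135455/(-184426) - 926/203/(-395496) = -135455*(-1/184426) - 926/203*(-1/395496) = 135455/184426 + 463/40142844 = 2718817161629/3701692073772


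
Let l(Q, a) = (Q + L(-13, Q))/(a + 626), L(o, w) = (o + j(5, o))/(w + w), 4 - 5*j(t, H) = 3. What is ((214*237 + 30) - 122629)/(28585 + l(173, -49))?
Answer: -35876166505/14267066038 ≈ -2.5146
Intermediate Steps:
j(t, H) = 1/5 (j(t, H) = 4/5 - 1/5*3 = 4/5 - 3/5 = 1/5)
L(o, w) = (1/5 + o)/(2*w) (L(o, w) = (o + 1/5)/(w + w) = (1/5 + o)/((2*w)) = (1/5 + o)*(1/(2*w)) = (1/5 + o)/(2*w))
l(Q, a) = (Q - 32/(5*Q))/(626 + a) (l(Q, a) = (Q + (1 + 5*(-13))/(10*Q))/(a + 626) = (Q + (1 - 65)/(10*Q))/(626 + a) = (Q + (1/10)*(-64)/Q)/(626 + a) = (Q - 32/(5*Q))/(626 + a))
((214*237 + 30) - 122629)/(28585 + l(173, -49)) = ((214*237 + 30) - 122629)/(28585 + (-32/5 + 173**2)/(173*(626 - 49))) = ((50718 + 30) - 122629)/(28585 + (1/173)*(-32/5 + 29929)/577) = (50748 - 122629)/(28585 + (1/173)*(1/577)*(149613/5)) = -71881/(28585 + 149613/499105) = -71881/14267066038/499105 = -71881*499105/14267066038 = -35876166505/14267066038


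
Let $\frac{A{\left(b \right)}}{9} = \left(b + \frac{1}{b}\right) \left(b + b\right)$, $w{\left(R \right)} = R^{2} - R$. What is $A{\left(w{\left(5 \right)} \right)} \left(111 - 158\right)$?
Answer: $-339246$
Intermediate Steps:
$A{\left(b \right)} = 18 b \left(b + \frac{1}{b}\right)$ ($A{\left(b \right)} = 9 \left(b + \frac{1}{b}\right) \left(b + b\right) = 9 \left(b + \frac{1}{b}\right) 2 b = 9 \cdot 2 b \left(b + \frac{1}{b}\right) = 18 b \left(b + \frac{1}{b}\right)$)
$A{\left(w{\left(5 \right)} \right)} \left(111 - 158\right) = \left(18 + 18 \left(5 \left(-1 + 5\right)\right)^{2}\right) \left(111 - 158\right) = \left(18 + 18 \left(5 \cdot 4\right)^{2}\right) \left(-47\right) = \left(18 + 18 \cdot 20^{2}\right) \left(-47\right) = \left(18 + 18 \cdot 400\right) \left(-47\right) = \left(18 + 7200\right) \left(-47\right) = 7218 \left(-47\right) = -339246$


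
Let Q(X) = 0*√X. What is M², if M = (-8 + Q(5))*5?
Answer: 1600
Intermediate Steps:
Q(X) = 0
M = -40 (M = (-8 + 0)*5 = -8*5 = -40)
M² = (-40)² = 1600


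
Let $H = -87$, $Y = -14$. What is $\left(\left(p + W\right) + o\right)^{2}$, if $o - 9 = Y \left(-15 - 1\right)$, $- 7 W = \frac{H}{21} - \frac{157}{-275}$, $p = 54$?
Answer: $\frac{15009433388401}{181575625} \approx 82662.0$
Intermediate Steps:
$W = \frac{6876}{13475}$ ($W = - \frac{- \frac{87}{21} - \frac{157}{-275}}{7} = - \frac{\left(-87\right) \frac{1}{21} - - \frac{157}{275}}{7} = - \frac{- \frac{29}{7} + \frac{157}{275}}{7} = \left(- \frac{1}{7}\right) \left(- \frac{6876}{1925}\right) = \frac{6876}{13475} \approx 0.51028$)
$o = 233$ ($o = 9 - 14 \left(-15 - 1\right) = 9 - -224 = 9 + 224 = 233$)
$\left(\left(p + W\right) + o\right)^{2} = \left(\left(54 + \frac{6876}{13475}\right) + 233\right)^{2} = \left(\frac{734526}{13475} + 233\right)^{2} = \left(\frac{3874201}{13475}\right)^{2} = \frac{15009433388401}{181575625}$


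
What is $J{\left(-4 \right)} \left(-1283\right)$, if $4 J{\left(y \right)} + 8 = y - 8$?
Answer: $6415$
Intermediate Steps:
$J{\left(y \right)} = -4 + \frac{y}{4}$ ($J{\left(y \right)} = -2 + \frac{y - 8}{4} = -2 + \frac{-8 + y}{4} = -2 + \left(-2 + \frac{y}{4}\right) = -4 + \frac{y}{4}$)
$J{\left(-4 \right)} \left(-1283\right) = \left(-4 + \frac{1}{4} \left(-4\right)\right) \left(-1283\right) = \left(-4 - 1\right) \left(-1283\right) = \left(-5\right) \left(-1283\right) = 6415$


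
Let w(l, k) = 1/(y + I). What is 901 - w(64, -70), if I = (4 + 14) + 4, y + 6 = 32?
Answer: 43247/48 ≈ 900.98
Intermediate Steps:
y = 26 (y = -6 + 32 = 26)
I = 22 (I = 18 + 4 = 22)
w(l, k) = 1/48 (w(l, k) = 1/(26 + 22) = 1/48)
901 - w(64, -70) = 901 - 1*1/48 = 901 - 1/48 = 43247/48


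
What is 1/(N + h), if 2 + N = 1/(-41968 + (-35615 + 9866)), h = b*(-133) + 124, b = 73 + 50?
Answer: -67717/1099520930 ≈ -6.1588e-5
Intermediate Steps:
b = 123
h = -16235 (h = 123*(-133) + 124 = -16359 + 124 = -16235)
N = -135435/67717 (N = -2 + 1/(-41968 + (-35615 + 9866)) = -2 + 1/(-41968 - 25749) = -2 + 1/(-67717) = -2 - 1/67717 = -135435/67717 ≈ -2.0000)
1/(N + h) = 1/(-135435/67717 - 16235) = 1/(-1099520930/67717) = -67717/1099520930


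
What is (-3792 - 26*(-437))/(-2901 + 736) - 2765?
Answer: -1198759/433 ≈ -2768.5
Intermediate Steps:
(-3792 - 26*(-437))/(-2901 + 736) - 2765 = (-3792 + 11362)/(-2165) - 2765 = 7570*(-1/2165) - 2765 = -1514/433 - 2765 = -1198759/433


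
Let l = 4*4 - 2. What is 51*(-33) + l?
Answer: -1669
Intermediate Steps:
l = 14 (l = 16 - 2 = 14)
51*(-33) + l = 51*(-33) + 14 = -1683 + 14 = -1669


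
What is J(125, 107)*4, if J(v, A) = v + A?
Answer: 928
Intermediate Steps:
J(v, A) = A + v
J(125, 107)*4 = (107 + 125)*4 = 232*4 = 928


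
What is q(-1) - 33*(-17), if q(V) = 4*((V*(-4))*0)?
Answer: 561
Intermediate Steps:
q(V) = 0 (q(V) = 4*(-4*V*0) = 4*0 = 0)
q(-1) - 33*(-17) = 0 - 33*(-17) = 0 + 561 = 561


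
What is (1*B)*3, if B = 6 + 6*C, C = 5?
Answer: 108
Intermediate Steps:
B = 36 (B = 6 + 6*5 = 6 + 30 = 36)
(1*B)*3 = (1*36)*3 = 36*3 = 108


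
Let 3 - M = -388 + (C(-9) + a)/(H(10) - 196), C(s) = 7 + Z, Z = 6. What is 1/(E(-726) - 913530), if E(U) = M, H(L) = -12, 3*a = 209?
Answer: -78/71224811 ≈ -1.0951e-6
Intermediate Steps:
C(s) = 13 (C(s) = 7 + 6 = 13)
a = 209/3 (a = (⅓)*209 = 209/3 ≈ 69.667)
M = 30529/78 (M = 3 - (-388 + (13 + 209/3)/(-12 - 196)) = 3 - (-388 + (248/3)/(-208)) = 3 - (-388 + (248/3)*(-1/208)) = 3 - (-388 - 31/78) = 3 - 1*(-30295/78) = 3 + 30295/78 = 30529/78 ≈ 391.40)
E(U) = 30529/78
1/(E(-726) - 913530) = 1/(30529/78 - 913530) = 1/(-71224811/78) = -78/71224811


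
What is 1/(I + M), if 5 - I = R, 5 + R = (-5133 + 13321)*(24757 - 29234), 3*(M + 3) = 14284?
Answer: 3/109987333 ≈ 2.7276e-8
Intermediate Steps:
M = 14275/3 (M = -3 + (⅓)*14284 = -3 + 14284/3 = 14275/3 ≈ 4758.3)
R = -36657681 (R = -5 + (-5133 + 13321)*(24757 - 29234) = -5 + 8188*(-4477) = -5 - 36657676 = -36657681)
I = 36657686 (I = 5 - 1*(-36657681) = 5 + 36657681 = 36657686)
1/(I + M) = 1/(36657686 + 14275/3) = 1/(109987333/3) = 3/109987333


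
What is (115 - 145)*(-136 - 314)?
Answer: 13500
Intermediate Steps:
(115 - 145)*(-136 - 314) = -30*(-450) = 13500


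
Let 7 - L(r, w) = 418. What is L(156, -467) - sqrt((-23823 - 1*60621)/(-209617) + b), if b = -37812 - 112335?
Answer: -411 - I*sqrt(6597334377595335)/209617 ≈ -411.0 - 387.49*I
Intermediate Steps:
L(r, w) = -411 (L(r, w) = 7 - 1*418 = 7 - 418 = -411)
b = -150147
L(156, -467) - sqrt((-23823 - 1*60621)/(-209617) + b) = -411 - sqrt((-23823 - 1*60621)/(-209617) - 150147) = -411 - sqrt((-23823 - 60621)*(-1/209617) - 150147) = -411 - sqrt(-84444*(-1/209617) - 150147) = -411 - sqrt(84444/209617 - 150147) = -411 - sqrt(-31473279255/209617) = -411 - I*sqrt(6597334377595335)/209617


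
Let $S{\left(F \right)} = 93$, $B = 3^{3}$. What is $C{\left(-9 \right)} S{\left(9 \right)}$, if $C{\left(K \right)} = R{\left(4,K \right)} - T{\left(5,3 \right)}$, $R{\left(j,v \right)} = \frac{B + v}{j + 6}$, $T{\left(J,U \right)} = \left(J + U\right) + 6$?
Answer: $- \frac{5673}{5} \approx -1134.6$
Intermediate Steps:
$B = 27$
$T{\left(J,U \right)} = 6 + J + U$
$R{\left(j,v \right)} = \frac{27 + v}{6 + j}$ ($R{\left(j,v \right)} = \frac{27 + v}{j + 6} = \frac{27 + v}{6 + j}$)
$C{\left(K \right)} = - \frac{113}{10} + \frac{K}{10}$ ($C{\left(K \right)} = \frac{27 + K}{6 + 4} - \left(6 + 5 + 3\right) = \frac{27 + K}{10} - 14 = \left(\frac{27}{10} + \frac{K}{10}\right) - 14 = - \frac{113}{10} + \frac{K}{10}$)
$C{\left(-9 \right)} S{\left(9 \right)} = \left(- \frac{113}{10} + \frac{1}{10} \left(-9\right)\right) 93 = \left(- \frac{113}{10} - \frac{9}{10}\right) 93 = \left(- \frac{61}{5}\right) 93 = - \frac{5673}{5}$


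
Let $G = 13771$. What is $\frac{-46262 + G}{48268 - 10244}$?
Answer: $- \frac{32491}{38024} \approx -0.85449$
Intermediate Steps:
$\frac{-46262 + G}{48268 - 10244} = \frac{-46262 + 13771}{48268 - 10244} = - \frac{32491}{38024}$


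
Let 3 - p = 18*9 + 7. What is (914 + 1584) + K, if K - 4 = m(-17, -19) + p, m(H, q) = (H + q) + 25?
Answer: 2325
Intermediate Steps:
m(H, q) = 25 + H + q
p = -166 (p = 3 - (18*9 + 7) = 3 - (162 + 7) = 3 - 1*169 = 3 - 169 = -166)
K = -173 (K = 4 + ((25 - 17 - 19) - 166) = 4 + (-11 - 166) = 4 - 177 = -173)
(914 + 1584) + K = (914 + 1584) - 173 = 2498 - 173 = 2325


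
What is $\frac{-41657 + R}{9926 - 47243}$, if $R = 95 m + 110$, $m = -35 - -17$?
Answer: $\frac{14419}{12439} \approx 1.1592$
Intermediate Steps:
$m = -18$ ($m = -35 + 17 = -18$)
$R = -1600$ ($R = 95 \left(-18\right) + 110 = -1710 + 110 = -1600$)
$\frac{-41657 + R}{9926 - 47243} = \frac{-41657 - 1600}{9926 - 47243} = - \frac{43257}{-37317} = \left(-43257\right) \left(- \frac{1}{37317}\right) = \frac{14419}{12439}$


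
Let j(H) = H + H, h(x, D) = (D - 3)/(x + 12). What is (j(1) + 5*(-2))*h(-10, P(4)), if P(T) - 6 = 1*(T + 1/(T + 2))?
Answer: -86/3 ≈ -28.667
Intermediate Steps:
P(T) = 6 + T + 1/(2 + T) (P(T) = 6 + 1*(T + 1/(T + 2)) = 6 + 1*(T + 1/(2 + T)) = 6 + (T + 1/(2 + T)) = 6 + T + 1/(2 + T))
h(x, D) = (-3 + D)/(12 + x)
j(H) = 2*H
(j(1) + 5*(-2))*h(-10, P(4)) = (2*1 + 5*(-2))*((-3 + (13 + 4**2 + 8*4)/(2 + 4))/(12 - 10)) = (2 - 10)*((-3 + (13 + 16 + 32)/6)/2) = -4*(-3 + (1/6)*61) = -4*(-3 + 61/6) = -4*43/6 = -8*43/12 = -86/3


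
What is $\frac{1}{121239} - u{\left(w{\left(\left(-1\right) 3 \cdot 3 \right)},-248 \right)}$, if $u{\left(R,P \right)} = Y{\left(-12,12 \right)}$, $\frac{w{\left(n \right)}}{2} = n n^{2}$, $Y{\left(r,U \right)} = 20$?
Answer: $- \frac{2424779}{121239} \approx -20.0$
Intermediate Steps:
$w{\left(n \right)} = 2 n^{3}$ ($w{\left(n \right)} = 2 n n^{2} = 2 n^{3}$)
$u{\left(R,P \right)} = 20$
$\frac{1}{121239} - u{\left(w{\left(\left(-1\right) 3 \cdot 3 \right)},-248 \right)} = \frac{1}{121239} - 20 = - \frac{2424779}{121239}$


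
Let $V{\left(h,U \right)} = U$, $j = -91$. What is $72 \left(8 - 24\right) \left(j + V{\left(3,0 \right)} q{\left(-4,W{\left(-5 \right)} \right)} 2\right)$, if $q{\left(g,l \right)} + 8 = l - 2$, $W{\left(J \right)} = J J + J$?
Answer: $104832$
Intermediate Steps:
$W{\left(J \right)} = J + J^{2}$ ($W{\left(J \right)} = J^{2} + J = J + J^{2}$)
$q{\left(g,l \right)} = -10 + l$ ($q{\left(g,l \right)} = -8 + \left(l - 2\right) = -8 + \left(-2 + l\right) = -10 + l$)
$72 \left(8 - 24\right) \left(j + V{\left(3,0 \right)} q{\left(-4,W{\left(-5 \right)} \right)} 2\right) = 72 \left(8 - 24\right) \left(-91 + 0 \left(-10 - 5 \left(1 - 5\right)\right) 2\right) = 72 \left(8 - 24\right) \left(-91 + 0 \left(-10 - -20\right) 2\right) = 72 \left(-16\right) \left(-91 + 0 \left(-10 + 20\right) 2\right) = - 1152 \left(-91 + 0 \cdot 10 \cdot 2\right) = - 1152 \left(-91 + 0 \cdot 2\right) = - 1152 \left(-91 + 0\right) = \left(-1152\right) \left(-91\right) = 104832$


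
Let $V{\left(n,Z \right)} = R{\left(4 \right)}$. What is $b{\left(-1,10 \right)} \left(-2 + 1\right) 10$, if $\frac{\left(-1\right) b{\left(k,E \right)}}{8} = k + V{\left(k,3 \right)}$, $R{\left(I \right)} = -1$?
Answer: $-160$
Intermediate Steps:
$V{\left(n,Z \right)} = -1$
$b{\left(k,E \right)} = 8 - 8 k$ ($b{\left(k,E \right)} = - 8 \left(k - 1\right) = - 8 \left(-1 + k\right) = 8 - 8 k$)
$b{\left(-1,10 \right)} \left(-2 + 1\right) 10 = \left(8 - -8\right) \left(-2 + 1\right) 10 = \left(8 + 8\right) \left(\left(-1\right) 10\right) = 16 \left(-10\right) = -160$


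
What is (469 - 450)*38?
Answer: 722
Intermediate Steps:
(469 - 450)*38 = 19*38 = 722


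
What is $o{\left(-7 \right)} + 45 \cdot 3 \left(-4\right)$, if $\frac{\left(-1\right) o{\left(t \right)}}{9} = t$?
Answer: $-477$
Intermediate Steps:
$o{\left(t \right)} = - 9 t$
$o{\left(-7 \right)} + 45 \cdot 3 \left(-4\right) = \left(-9\right) \left(-7\right) + 45 \cdot 3 \left(-4\right) = 63 + 45 \left(-12\right) = 63 - 540 = -477$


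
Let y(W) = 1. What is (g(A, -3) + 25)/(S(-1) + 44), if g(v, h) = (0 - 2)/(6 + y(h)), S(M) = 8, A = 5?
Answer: 173/364 ≈ 0.47527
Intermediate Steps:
g(v, h) = -2/7 (g(v, h) = (0 - 2)/(6 + 1) = -2/7)
(g(A, -3) + 25)/(S(-1) + 44) = (-2/7 + 25)/(8 + 44) = (173/7)/52 = (173/7)*(1/52) = 173/364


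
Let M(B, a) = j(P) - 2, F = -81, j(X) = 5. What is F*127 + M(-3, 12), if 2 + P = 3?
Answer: -10284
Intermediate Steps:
P = 1 (P = -2 + 3 = 1)
M(B, a) = 3 (M(B, a) = 5 - 2 = 3)
F*127 + M(-3, 12) = -81*127 + 3 = -10287 + 3 = -10284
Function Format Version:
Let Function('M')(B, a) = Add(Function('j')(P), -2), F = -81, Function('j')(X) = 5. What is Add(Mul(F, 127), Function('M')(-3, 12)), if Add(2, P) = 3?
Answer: -10284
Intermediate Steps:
P = 1 (P = Add(-2, 3) = 1)
Function('M')(B, a) = 3 (Function('M')(B, a) = Add(5, -2) = 3)
Add(Mul(F, 127), Function('M')(-3, 12)) = Add(Mul(-81, 127), 3) = Add(-10287, 3) = -10284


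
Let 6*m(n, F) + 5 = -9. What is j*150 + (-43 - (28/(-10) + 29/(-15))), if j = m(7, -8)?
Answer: -5824/15 ≈ -388.27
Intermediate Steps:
m(n, F) = -7/3 (m(n, F) = -5/6 + (1/6)*(-9) = -5/6 - 3/2 = -7/3)
j = -7/3 ≈ -2.3333
j*150 + (-43 - (28/(-10) + 29/(-15))) = -7/3*150 + (-43 - (28/(-10) + 29/(-15))) = -350 + (-43 - (28*(-1/10) + 29*(-1/15))) = -350 + (-43 - (-14/5 - 29/15)) = -350 + (-43 - 1*(-71/15)) = -350 + (-43 + 71/15) = -350 - 574/15 = -5824/15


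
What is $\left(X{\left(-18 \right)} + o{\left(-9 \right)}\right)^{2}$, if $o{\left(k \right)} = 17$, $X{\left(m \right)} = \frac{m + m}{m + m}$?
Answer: $324$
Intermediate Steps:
$X{\left(m \right)} = 1$ ($X{\left(m \right)} = \frac{2 m}{2 m} = 2 m \frac{1}{2 m} = 1$)
$\left(X{\left(-18 \right)} + o{\left(-9 \right)}\right)^{2} = \left(1 + 17\right)^{2} = 18^{2} = 324$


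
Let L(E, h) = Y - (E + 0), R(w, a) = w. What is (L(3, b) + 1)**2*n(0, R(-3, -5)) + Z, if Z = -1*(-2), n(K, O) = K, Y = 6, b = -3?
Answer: 2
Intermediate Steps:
Z = 2
L(E, h) = 6 - E (L(E, h) = 6 - (E + 0) = 6 - E)
(L(3, b) + 1)**2*n(0, R(-3, -5)) + Z = ((6 - 1*3) + 1)**2*0 + 2 = ((6 - 3) + 1)**2*0 + 2 = (3 + 1)**2*0 + 2 = 4**2*0 + 2 = 16*0 + 2 = 0 + 2 = 2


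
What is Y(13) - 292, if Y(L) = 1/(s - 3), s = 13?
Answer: -2919/10 ≈ -291.90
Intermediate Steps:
Y(L) = 1/10 (Y(L) = 1/(13 - 3) = 1/10)
Y(13) - 292 = 1/10 - 292 = -2919/10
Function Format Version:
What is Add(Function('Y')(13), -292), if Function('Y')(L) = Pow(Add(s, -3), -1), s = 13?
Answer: Rational(-2919, 10) ≈ -291.90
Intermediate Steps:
Function('Y')(L) = Rational(1, 10) (Function('Y')(L) = Pow(Add(13, -3), -1) = Pow(10, -1) = Rational(1, 10))
Add(Function('Y')(13), -292) = Add(Rational(1, 10), -292) = Rational(-2919, 10)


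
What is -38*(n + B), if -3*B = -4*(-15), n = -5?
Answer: 950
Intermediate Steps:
B = -20 (B = -(-4)*(-15)/3 = -⅓*60 = -20)
-38*(n + B) = -38*(-5 - 20) = -38*(-25) = 950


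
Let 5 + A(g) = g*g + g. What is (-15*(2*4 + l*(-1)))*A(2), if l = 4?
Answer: -60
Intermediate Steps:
A(g) = -5 + g + g² (A(g) = -5 + (g*g + g) = -5 + (g² + g) = -5 + (g + g²) = -5 + g + g²)
(-15*(2*4 + l*(-1)))*A(2) = (-15*(2*4 + 4*(-1)))*(-5 + 2 + 2²) = (-15*(8 - 4))*(-5 + 2 + 4) = -15*4*1 = -60*1 = -60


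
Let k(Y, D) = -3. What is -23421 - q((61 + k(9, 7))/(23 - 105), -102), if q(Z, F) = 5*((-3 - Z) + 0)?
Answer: -959791/41 ≈ -23410.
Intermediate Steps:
q(Z, F) = -15 - 5*Z (q(Z, F) = 5*(-3 - Z) = -15 - 5*Z)
-23421 - q((61 + k(9, 7))/(23 - 105), -102) = -23421 - (-15 - 5*(61 - 3)/(23 - 105)) = -23421 - (-15 - 290/(-82)) = -23421 - (-15 - 290*(-1)/82) = -23421 - (-15 - 5*(-29/41)) = -23421 - (-15 + 145/41) = -23421 - 1*(-470/41) = -23421 + 470/41 = -959791/41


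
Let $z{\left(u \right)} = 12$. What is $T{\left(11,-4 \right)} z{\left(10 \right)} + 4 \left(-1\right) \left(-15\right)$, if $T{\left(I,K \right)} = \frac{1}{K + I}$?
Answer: $\frac{432}{7} \approx 61.714$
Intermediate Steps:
$T{\left(I,K \right)} = \frac{1}{I + K}$
$T{\left(11,-4 \right)} z{\left(10 \right)} + 4 \left(-1\right) \left(-15\right) = \frac{1}{11 - 4} \cdot 12 + 4 \left(-1\right) \left(-15\right) = \frac{1}{7} \cdot 12 - -60 = \frac{1}{7} \cdot 12 + 60 = \frac{12}{7} + 60 = \frac{432}{7}$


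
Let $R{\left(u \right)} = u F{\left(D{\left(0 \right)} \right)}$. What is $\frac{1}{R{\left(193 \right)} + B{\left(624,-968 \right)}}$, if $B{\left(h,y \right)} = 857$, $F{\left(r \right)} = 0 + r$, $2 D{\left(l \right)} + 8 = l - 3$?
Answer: $- \frac{2}{409} \approx -0.00489$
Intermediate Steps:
$D{\left(l \right)} = - \frac{11}{2} + \frac{l}{2}$ ($D{\left(l \right)} = -4 + \frac{l - 3}{2} = -4 + \frac{-3 + l}{2} = -4 + \left(- \frac{3}{2} + \frac{l}{2}\right) = - \frac{11}{2} + \frac{l}{2}$)
$F{\left(r \right)} = r$
$R{\left(u \right)} = - \frac{11 u}{2}$ ($R{\left(u \right)} = u \left(- \frac{11}{2} + \frac{1}{2} \cdot 0\right) = u \left(- \frac{11}{2} + 0\right) = u \left(- \frac{11}{2}\right) = - \frac{11 u}{2}$)
$\frac{1}{R{\left(193 \right)} + B{\left(624,-968 \right)}} = \frac{1}{\left(- \frac{11}{2}\right) 193 + 857} = \frac{1}{- \frac{2123}{2} + 857} = \frac{1}{- \frac{409}{2}} = - \frac{2}{409}$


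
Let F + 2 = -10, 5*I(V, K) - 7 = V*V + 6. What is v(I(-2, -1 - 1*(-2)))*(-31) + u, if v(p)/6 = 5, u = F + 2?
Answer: -940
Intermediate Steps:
I(V, K) = 13/5 + V²/5 (I(V, K) = 7/5 + (V*V + 6)/5 = 7/5 + (V² + 6)/5 = 7/5 + (6 + V²)/5 = 7/5 + (6/5 + V²/5) = 13/5 + V²/5)
F = -12 (F = -2 - 10 = -12)
u = -10 (u = -12 + 2 = -10)
v(p) = 30 (v(p) = 6*5 = 30)
v(I(-2, -1 - 1*(-2)))*(-31) + u = 30*(-31) - 10 = -930 - 10 = -940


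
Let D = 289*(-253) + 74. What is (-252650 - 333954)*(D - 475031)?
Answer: 321502400696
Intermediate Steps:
D = -73043 (D = -73117 + 74 = -73043)
(-252650 - 333954)*(D - 475031) = (-252650 - 333954)*(-73043 - 475031) = -586604*(-548074) = 321502400696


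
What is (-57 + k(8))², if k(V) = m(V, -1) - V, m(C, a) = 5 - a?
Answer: 3481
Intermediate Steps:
k(V) = 6 - V (k(V) = (5 - 1*(-1)) - V = (5 + 1) - V = 6 - V)
(-57 + k(8))² = (-57 + (6 - 1*8))² = (-57 + (6 - 8))² = (-57 - 2)² = (-59)² = 3481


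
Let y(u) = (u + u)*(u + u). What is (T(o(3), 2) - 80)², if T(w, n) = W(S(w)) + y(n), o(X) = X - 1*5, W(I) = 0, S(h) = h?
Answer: 4096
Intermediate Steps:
y(u) = 4*u² (y(u) = (2*u)*(2*u) = 4*u²)
o(X) = -5 + X (o(X) = X - 5 = -5 + X)
T(w, n) = 4*n² (T(w, n) = 0 + 4*n² = 4*n²)
(T(o(3), 2) - 80)² = (4*2² - 80)² = (4*4 - 80)² = (16 - 80)² = (-64)² = 4096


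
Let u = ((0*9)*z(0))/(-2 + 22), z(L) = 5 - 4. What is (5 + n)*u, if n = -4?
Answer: 0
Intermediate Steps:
z(L) = 1
u = 0 (u = ((0*9)*1)/(-2 + 22) = (0*1)/20 = 0*(1/20) = 0)
(5 + n)*u = (5 - 4)*0 = 1*0 = 0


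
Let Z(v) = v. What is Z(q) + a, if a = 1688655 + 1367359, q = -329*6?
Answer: 3054040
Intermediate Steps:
q = -1974
a = 3056014
Z(q) + a = -1974 + 3056014 = 3054040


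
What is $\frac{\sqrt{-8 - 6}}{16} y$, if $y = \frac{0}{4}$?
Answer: $0$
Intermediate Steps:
$y = 0$ ($y = 0 \cdot \frac{1}{4} = 0$)
$\frac{\sqrt{-8 - 6}}{16} y = \frac{\sqrt{-8 - 6}}{16} \cdot 0 = \frac{\sqrt{-14}}{16} \cdot 0 = \frac{i \sqrt{14}}{16} \cdot 0 = 0$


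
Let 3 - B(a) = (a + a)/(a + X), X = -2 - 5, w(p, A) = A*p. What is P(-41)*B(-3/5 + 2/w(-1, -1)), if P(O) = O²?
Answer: 11767/2 ≈ 5883.5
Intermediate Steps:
X = -7
B(a) = 3 - 2*a/(-7 + a) (B(a) = 3 - (a + a)/(a - 7) = 3 - 2*a/(-7 + a))
P(-41)*B(-3/5 + 2/w(-1, -1)) = (-41)²*((-21 + (-3/5 + 2/((-1*(-1)))))/(-7 + (-3/5 + 2/((-1*(-1)))))) = 1681*((-21 + (-3*⅕ + 2/1))/(-7 + (-3*⅕ + 2/1))) = 1681*((-21 + (-⅗ + 2*1))/(-7 + (-⅗ + 2*1))) = 1681*((-21 + (-⅗ + 2))/(-7 + (-⅗ + 2))) = 1681*((-21 + 7/5)/(-7 + 7/5)) = 1681*(-98/5/(-28/5)) = 1681*(-5/28*(-98/5)) = 1681*(7/2) = 11767/2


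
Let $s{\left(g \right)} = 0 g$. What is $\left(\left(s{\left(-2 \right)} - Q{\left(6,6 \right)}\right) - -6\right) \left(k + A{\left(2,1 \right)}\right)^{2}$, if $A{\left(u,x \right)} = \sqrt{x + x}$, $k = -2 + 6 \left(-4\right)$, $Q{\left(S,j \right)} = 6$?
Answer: $0$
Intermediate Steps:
$s{\left(g \right)} = 0$
$k = -26$ ($k = -2 - 24 = -26$)
$A{\left(u,x \right)} = \sqrt{2} \sqrt{x}$ ($A{\left(u,x \right)} = \sqrt{2 x} = \sqrt{2} \sqrt{x}$)
$\left(\left(s{\left(-2 \right)} - Q{\left(6,6 \right)}\right) - -6\right) \left(k + A{\left(2,1 \right)}\right)^{2} = \left(\left(0 - 6\right) - -6\right) \left(-26 + \sqrt{2} \sqrt{1}\right)^{2} = \left(\left(0 - 6\right) + 6\right) \left(-26 + \sqrt{2} \cdot 1\right)^{2} = \left(-6 + 6\right) \left(-26 + \sqrt{2}\right)^{2} = 0 \left(-26 + \sqrt{2}\right)^{2} = 0$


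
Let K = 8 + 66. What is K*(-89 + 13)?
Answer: -5624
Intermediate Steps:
K = 74
K*(-89 + 13) = 74*(-89 + 13) = 74*(-76) = -5624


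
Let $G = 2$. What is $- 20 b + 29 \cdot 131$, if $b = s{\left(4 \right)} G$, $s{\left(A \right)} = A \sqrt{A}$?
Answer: $3479$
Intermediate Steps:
$s{\left(A \right)} = A^{\frac{3}{2}}$
$b = 16$ ($b = 4^{\frac{3}{2}} \cdot 2 = 8 \cdot 2 = 16$)
$- 20 b + 29 \cdot 131 = \left(-20\right) 16 + 29 \cdot 131 = -320 + 3799 = 3479$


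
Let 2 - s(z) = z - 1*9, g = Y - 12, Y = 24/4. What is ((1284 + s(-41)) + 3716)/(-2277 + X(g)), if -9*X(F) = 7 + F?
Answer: -22734/10247 ≈ -2.2186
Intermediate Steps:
Y = 6 (Y = 24*(¼) = 6)
g = -6 (g = 6 - 12 = -6)
s(z) = 11 - z (s(z) = 2 - (z - 1*9) = 2 - (z - 9) = 2 - (-9 + z) = 2 + (9 - z) = 11 - z)
X(F) = -7/9 - F/9 (X(F) = -(7 + F)/9 = -7/9 - F/9)
((1284 + s(-41)) + 3716)/(-2277 + X(g)) = ((1284 + (11 - 1*(-41))) + 3716)/(-2277 + (-7/9 - ⅑*(-6))) = ((1284 + (11 + 41)) + 3716)/(-2277 + (-7/9 + ⅔)) = ((1284 + 52) + 3716)/(-2277 - ⅑) = (1336 + 3716)/(-20494/9) = 5052*(-9/20494) = -22734/10247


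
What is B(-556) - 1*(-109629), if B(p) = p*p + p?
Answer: 418209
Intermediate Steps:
B(p) = p + p**2 (B(p) = p**2 + p = p + p**2)
B(-556) - 1*(-109629) = -556*(1 - 556) - 1*(-109629) = -556*(-555) + 109629 = 308580 + 109629 = 418209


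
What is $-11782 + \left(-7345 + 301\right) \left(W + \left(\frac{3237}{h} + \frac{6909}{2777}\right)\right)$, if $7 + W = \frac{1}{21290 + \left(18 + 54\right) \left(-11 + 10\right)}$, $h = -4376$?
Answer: $\frac{812570927117741}{32230545142} \approx 25211.0$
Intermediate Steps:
$W = - \frac{148525}{21218}$ ($W = -7 + \frac{1}{21290 + \left(18 + 54\right) \left(-11 + 10\right)} = -7 + \frac{1}{21290 + 72 \left(-1\right)} = -7 + \frac{1}{21290 - 72} = -7 + \frac{1}{21218} = - \frac{148525}{21218} \approx -7.0$)
$-11782 + \left(-7345 + 301\right) \left(W + \left(\frac{3237}{h} + \frac{6909}{2777}\right)\right) = -11782 + \left(-7345 + 301\right) \left(- \frac{148525}{21218} + \left(\frac{3237}{-4376} + \frac{6909}{2777}\right)\right) = -11782 - 7044 \left(- \frac{148525}{21218} + \left(3237 \left(- \frac{1}{4376}\right) + 6909 \cdot \frac{1}{2777}\right)\right) = -11782 - 7044 \left(- \frac{148525}{21218} + \left(- \frac{3237}{4376} + \frac{6909}{2777}\right)\right) = -11782 - 7044 \left(- \frac{148525}{21218} + \frac{21244635}{12152152}\right) = -11782 - - \frac{1192311209980785}{32230545142} = -11782 + \frac{1192311209980785}{32230545142} = \frac{812570927117741}{32230545142}$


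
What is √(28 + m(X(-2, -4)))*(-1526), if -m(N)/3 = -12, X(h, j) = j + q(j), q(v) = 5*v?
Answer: -12208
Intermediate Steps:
X(h, j) = 6*j (X(h, j) = j + 5*j = 6*j)
m(N) = 36 (m(N) = -3*(-12) = 36)
√(28 + m(X(-2, -4)))*(-1526) = √(28 + 36)*(-1526) = √64*(-1526) = 8*(-1526) = -12208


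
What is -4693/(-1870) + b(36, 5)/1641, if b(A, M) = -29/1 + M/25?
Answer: 2549119/1022890 ≈ 2.4921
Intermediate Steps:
b(A, M) = -29 + M/25 (b(A, M) = -29*1 + M*(1/25) = -29 + M/25)
-4693/(-1870) + b(36, 5)/1641 = -4693/(-1870) + (-29 + (1/25)*5)/1641 = -4693*(-1/1870) + (-29 + ⅕)*(1/1641) = 4693/1870 - 144/5*1/1641 = 4693/1870 - 48/2735 = 2549119/1022890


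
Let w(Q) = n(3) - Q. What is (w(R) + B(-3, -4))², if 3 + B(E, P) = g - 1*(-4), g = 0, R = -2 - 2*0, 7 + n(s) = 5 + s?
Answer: 16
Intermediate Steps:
n(s) = -2 + s (n(s) = -7 + (5 + s) = -2 + s)
R = -2 (R = -2 + 0 = -2)
B(E, P) = 1 (B(E, P) = -3 + (0 - 1*(-4)) = -3 + (0 + 4) = -3 + 4 = 1)
w(Q) = 1 - Q (w(Q) = (-2 + 3) - Q = 1 - Q)
(w(R) + B(-3, -4))² = ((1 - 1*(-2)) + 1)² = ((1 + 2) + 1)² = (3 + 1)² = 4² = 16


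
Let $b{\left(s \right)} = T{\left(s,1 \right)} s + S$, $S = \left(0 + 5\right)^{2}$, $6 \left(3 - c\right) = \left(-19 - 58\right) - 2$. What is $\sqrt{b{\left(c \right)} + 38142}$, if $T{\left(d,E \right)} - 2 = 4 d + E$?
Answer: $\frac{\sqrt{1413394}}{6} \approx 198.14$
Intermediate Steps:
$T{\left(d,E \right)} = 2 + E + 4 d$ ($T{\left(d,E \right)} = 2 + \left(4 d + E\right) = 2 + \left(E + 4 d\right) = 2 + E + 4 d$)
$c = \frac{97}{6}$ ($c = 3 - \frac{\left(-19 - 58\right) - 2}{6} = 3 - \frac{-77 - 2}{6} = 3 - - \frac{79}{6} = 3 + \frac{79}{6} = \frac{97}{6} \approx 16.167$)
$S = 25$ ($S = 5^{2} = 25$)
$b{\left(s \right)} = 25 + s \left(3 + 4 s\right)$ ($b{\left(s \right)} = \left(2 + 1 + 4 s\right) s + 25 = \left(3 + 4 s\right) s + 25 = s \left(3 + 4 s\right) + 25 = 25 + s \left(3 + 4 s\right)$)
$\sqrt{b{\left(c \right)} + 38142} = \sqrt{\left(25 + \frac{97 \left(3 + 4 \cdot \frac{97}{6}\right)}{6}\right) + 38142} = \sqrt{\left(25 + \frac{97 \left(3 + \frac{194}{3}\right)}{6}\right) + 38142} = \sqrt{\left(25 + \frac{97}{6} \cdot \frac{203}{3}\right) + 38142} = \sqrt{\left(25 + \frac{19691}{18}\right) + 38142} = \sqrt{\frac{20141}{18} + 38142} = \sqrt{\frac{706697}{18}} = \frac{\sqrt{1413394}}{6}$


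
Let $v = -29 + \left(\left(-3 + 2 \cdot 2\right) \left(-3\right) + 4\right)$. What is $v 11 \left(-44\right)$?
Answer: $13552$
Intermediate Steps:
$v = -28$ ($v = -29 + \left(\left(-3 + 4\right) \left(-3\right) + 4\right) = -29 + \left(1 \left(-3\right) + 4\right) = -29 + \left(-3 + 4\right) = -29 + 1 = -28$)
$v 11 \left(-44\right) = - 28 \cdot 11 \left(-44\right) = \left(-28\right) \left(-484\right) = 13552$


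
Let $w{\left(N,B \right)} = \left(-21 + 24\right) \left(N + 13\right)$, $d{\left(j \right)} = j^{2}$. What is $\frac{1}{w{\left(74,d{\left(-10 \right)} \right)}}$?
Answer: $\frac{1}{261} \approx 0.0038314$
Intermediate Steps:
$w{\left(N,B \right)} = 39 + 3 N$ ($w{\left(N,B \right)} = 3 \left(13 + N\right) = 39 + 3 N$)
$\frac{1}{w{\left(74,d{\left(-10 \right)} \right)}} = \frac{1}{39 + 3 \cdot 74} = \frac{1}{39 + 222} = \frac{1}{261}$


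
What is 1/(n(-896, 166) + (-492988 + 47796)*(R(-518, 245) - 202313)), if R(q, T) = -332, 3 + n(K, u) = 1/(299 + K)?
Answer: 597/53858911903688 ≈ 1.1085e-11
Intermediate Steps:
n(K, u) = -3 + 1/(299 + K)
1/(n(-896, 166) + (-492988 + 47796)*(R(-518, 245) - 202313)) = 1/((-896 - 3*(-896))/(299 - 896) + (-492988 + 47796)*(-332 - 202313)) = 1/((-896 + 2688)/(-597) - 445192*(-202645)) = 1/(-1/597*1792 + 90215932840) = 1/(-1792/597 + 90215932840) = 1/(53858911903688/597) = 597/53858911903688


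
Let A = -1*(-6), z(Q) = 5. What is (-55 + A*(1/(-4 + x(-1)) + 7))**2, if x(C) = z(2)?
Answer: 49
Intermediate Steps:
x(C) = 5
A = 6
(-55 + A*(1/(-4 + x(-1)) + 7))**2 = (-55 + 6*(1/(-4 + 5) + 7))**2 = (-55 + 6*(1/1 + 7))**2 = (-55 + 6*(1 + 7))**2 = (-55 + 6*8)**2 = (-55 + 48)**2 = (-7)**2 = 49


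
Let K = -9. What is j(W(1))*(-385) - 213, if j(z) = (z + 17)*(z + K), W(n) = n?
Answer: 55227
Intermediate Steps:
j(z) = (-9 + z)*(17 + z) (j(z) = (z + 17)*(z - 9) = (17 + z)*(-9 + z) = (-9 + z)*(17 + z))
j(W(1))*(-385) - 213 = (-153 + 1² + 8*1)*(-385) - 213 = (-153 + 1 + 8)*(-385) - 213 = -144*(-385) - 213 = 55440 - 213 = 55227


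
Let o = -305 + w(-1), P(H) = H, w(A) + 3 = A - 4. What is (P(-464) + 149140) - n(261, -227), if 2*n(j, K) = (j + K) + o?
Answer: 297631/2 ≈ 1.4882e+5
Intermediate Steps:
w(A) = -7 + A (w(A) = -3 + (A - 4) = -3 + (-4 + A) = -7 + A)
o = -313 (o = -305 + (-7 - 1) = -305 - 8 = -313)
n(j, K) = -313/2 + K/2 + j/2 (n(j, K) = ((j + K) - 313)/2 = ((K + j) - 313)/2 = (-313 + K + j)/2 = -313/2 + K/2 + j/2)
(P(-464) + 149140) - n(261, -227) = (-464 + 149140) - (-313/2 + (½)*(-227) + (½)*261) = 148676 - (-313/2 - 227/2 + 261/2) = 148676 - 1*(-279/2) = 148676 + 279/2 = 297631/2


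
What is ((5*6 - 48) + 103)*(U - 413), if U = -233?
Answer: -54910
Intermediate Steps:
((5*6 - 48) + 103)*(U - 413) = ((5*6 - 48) + 103)*(-233 - 413) = ((30 - 48) + 103)*(-646) = (-18 + 103)*(-646) = 85*(-646) = -54910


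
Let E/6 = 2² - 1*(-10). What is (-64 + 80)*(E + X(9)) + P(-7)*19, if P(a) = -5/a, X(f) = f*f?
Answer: 18575/7 ≈ 2653.6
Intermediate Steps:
X(f) = f²
E = 84 (E = 6*(2² - 1*(-10)) = 6*(4 + 10) = 6*14 = 84)
(-64 + 80)*(E + X(9)) + P(-7)*19 = (-64 + 80)*(84 + 9²) - 5/(-7)*19 = 16*(84 + 81) - 5*(-⅐)*19 = 16*165 + (5/7)*19 = 2640 + 95/7 = 18575/7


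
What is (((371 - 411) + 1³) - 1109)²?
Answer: 1317904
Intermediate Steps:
(((371 - 411) + 1³) - 1109)² = ((-40 + 1) - 1109)² = (-39 - 1109)² = (-1148)² = 1317904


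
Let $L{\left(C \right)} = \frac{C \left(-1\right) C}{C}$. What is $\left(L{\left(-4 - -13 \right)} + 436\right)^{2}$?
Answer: $182329$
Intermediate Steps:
$L{\left(C \right)} = - C$ ($L{\left(C \right)} = \frac{- C C}{C} = \frac{\left(-1\right) C^{2}}{C} = - C$)
$\left(L{\left(-4 - -13 \right)} + 436\right)^{2} = \left(- (-4 - -13) + 436\right)^{2} = \left(- (-4 + 13) + 436\right)^{2} = \left(\left(-1\right) 9 + 436\right)^{2} = \left(-9 + 436\right)^{2} = 427^{2} = 182329$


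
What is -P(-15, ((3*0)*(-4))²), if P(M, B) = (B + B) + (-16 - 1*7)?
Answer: 23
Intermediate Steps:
P(M, B) = -23 + 2*B (P(M, B) = 2*B + (-16 - 7) = 2*B - 23 = -23 + 2*B)
-P(-15, ((3*0)*(-4))²) = -(-23 + 2*((3*0)*(-4))²) = -(-23 + 2*(0*(-4))²) = -(-23 + 2*0²) = -(-23 + 2*0) = -(-23 + 0) = -1*(-23) = 23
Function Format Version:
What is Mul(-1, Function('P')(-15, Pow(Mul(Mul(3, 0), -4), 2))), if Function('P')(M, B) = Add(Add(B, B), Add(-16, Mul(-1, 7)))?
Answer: 23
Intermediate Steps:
Function('P')(M, B) = Add(-23, Mul(2, B)) (Function('P')(M, B) = Add(Mul(2, B), Add(-16, -7)) = Add(Mul(2, B), -23) = Add(-23, Mul(2, B)))
Mul(-1, Function('P')(-15, Pow(Mul(Mul(3, 0), -4), 2))) = Mul(-1, Add(-23, Mul(2, Pow(Mul(Mul(3, 0), -4), 2)))) = Mul(-1, Add(-23, Mul(2, Pow(Mul(0, -4), 2)))) = Mul(-1, Add(-23, Mul(2, Pow(0, 2)))) = Mul(-1, Add(-23, Mul(2, 0))) = Mul(-1, Add(-23, 0)) = Mul(-1, -23) = 23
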